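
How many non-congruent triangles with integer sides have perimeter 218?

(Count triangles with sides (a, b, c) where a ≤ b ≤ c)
Let a ≤ b ≤ c with a + b + c = 218. The only binding inequality is a + b > c, i.e. 218 − c > c, so c < 218/2; and c ≥ 218/3 since c is the largest side.
So 73 ≤ c ≤ 108. For each c, b runs from ⌈(218 − c)/2⌉ up to c (then a = 218 − b − c satisfies 1 ≤ a ≤ b automatically), giving c − ⌈(218 − c)/2⌉ + 1 choices.
Summing over c: 1 + 3 + 4 + 6 + … + 52 + 54  (36 terms, c = 73, …, 108) = 990
Check (closed form: nearest integer to p²/48 for even p, (p+3)²/48 for odd p): 218²/48 = 47524/48 ≈ 990.08 → 990

990 triangles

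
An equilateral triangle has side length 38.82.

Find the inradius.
r = Area/s with s the semi-perimeter.
Area = (√3/4)·38.82² = (√3/4)·1506.9924 ≈ 0.433013·1506.9924 ≈ 652.547
s = 3·38.82/2 = 58.23
r ≈ 652.547/58.23 ≈ 11.2064
(Equivalently r = side/(2√3) = 38.82/3.4641 ≈ 11.2064.)

r = 11.21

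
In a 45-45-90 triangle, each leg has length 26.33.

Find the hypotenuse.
In a 45-45-90 triangle the sides are in ratio 1 : 1 : √2, so hypotenuse = leg·√2.
Hypotenuse = 26.33·√2 ≈ 26.33·1.41421 ≈ 37.2362

Hypotenuse = 26.33√2 = 37.24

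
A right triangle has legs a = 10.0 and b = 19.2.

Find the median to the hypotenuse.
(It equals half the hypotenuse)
Hypotenuse c = √(a² + b²) = √(100 + 368.64) = √468.64 ≈ 21.6481
Median to hypotenuse = c/2 ≈ 21.6481/2 ≈ 10.824

Median = 10.82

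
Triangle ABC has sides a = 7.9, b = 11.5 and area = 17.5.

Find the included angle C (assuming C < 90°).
Area = ½·a·b·sin(C)  ⇒  sin(C) = 2·Area/(a·b) = 2·17.5/(7.9·11.5) = 35/90.85 ≈ 0.38525
C = arcsin(0.38525) ≈ 22.6593° (taking the acute solution since C < 90°)

C = 22.66°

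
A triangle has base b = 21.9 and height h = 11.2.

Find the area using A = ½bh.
A = ½·b·h = ½·21.9·11.2 = ½·245.28 = 122.64

Area = 122.64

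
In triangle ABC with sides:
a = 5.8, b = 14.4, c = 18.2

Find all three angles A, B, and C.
Law of cosines for each angle (a² = 33.64, b² = 207.36, c² = 331.24):
cos(A) = (b² + c² − a²)/(2bc) = (207.36 + 331.24 − 33.64)/(2·14.4·18.2) = 504.96/524.16 ≈ 0.96337  ⇒  A ≈ 15.5558°
cos(B) = (a² + c² − b²)/(2ac) = (33.64 + 331.24 − 207.36)/(2·5.8·18.2) = 157.52/211.12 ≈ 0.746116  ⇒  B ≈ 41.745°
cos(C) = (a² + b² − c²)/(2ab) = (33.64 + 207.36 − 331.24)/(2·5.8·14.4) = -90.24/167.04 ≈ -0.54023  ⇒  C ≈ 122.699°
Check: A + B + C ≈ 180°

A = 15.56°, B = 41.74°, C = 122.7°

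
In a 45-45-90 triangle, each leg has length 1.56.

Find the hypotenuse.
In a 45-45-90 triangle the sides are in ratio 1 : 1 : √2, so hypotenuse = leg·√2.
Hypotenuse = 1.56·√2 ≈ 1.56·1.41421 ≈ 2.20617

Hypotenuse = 1.56√2 = 2.206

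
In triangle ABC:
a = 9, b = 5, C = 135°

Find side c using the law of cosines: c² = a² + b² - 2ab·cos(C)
c² = 9² + 5² − 2·9·5·cos(135°)
cos(135°) ≈ -0.707107
c² ≈ 81 + 25 − 90·(-0.707107) ≈ 106 + 63.6396 ≈ 169.64
c ≈ √169.64 ≈ 13.0246

c = 13.02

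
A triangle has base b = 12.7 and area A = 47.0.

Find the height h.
A = ½·b·h  ⇒  h = 2A/b = 2·47.0/12.7 = 94/12.7 ≈ 7.40157

h = 7.402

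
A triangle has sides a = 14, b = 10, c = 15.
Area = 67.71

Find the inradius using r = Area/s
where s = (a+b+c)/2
s = (14 + 10 + 15)/2 = 39/2 = 19.5
r = Area/s = 67.71/19.5 ≈ 3.47231

r = 3.472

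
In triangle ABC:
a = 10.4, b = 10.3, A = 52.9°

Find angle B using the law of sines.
a/sin(A) = b/sin(B)  ⇒  sin(B) = b·sin(A)/a = 10.3·sin(52.9°)/10.4
sin(52.9°) ≈ 0.797584
sin(B) ≈ 10.3·0.797584/10.4 ≈ 8.21511/10.4 ≈ 0.789915
B = arcsin(0.789915) ≈ 52.1776°
(Since b ≤ a we need B ≤ A, so the obtuse alternative 180° − 52.1776° ≈ 127.822° is rejected.)

B = 52.18°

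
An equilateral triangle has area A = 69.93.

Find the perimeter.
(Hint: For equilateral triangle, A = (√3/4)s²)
A = (√3/4)s²  ⇒  s² = 4A/√3 = 4·69.93/√3 = 279.72/1.73205 ≈ 161.496
s ≈ √161.496 ≈ 12.7081
Perimeter = 3s ≈ 3·12.7081 ≈ 38.1244

Perimeter = 38.12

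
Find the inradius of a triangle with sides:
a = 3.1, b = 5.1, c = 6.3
r = Area/s where s is the semi-perimeter.
s = (3.1 + 5.1 + 6.3)/2 = 14.5/2 = 7.25
Area = √(s(s−a)(s−b)(s−c)) = √(7.25·4.15·2.15·0.95) ≈ √61.4537 ≈ 7.83924
r ≈ 7.83924/7.25 ≈ 1.08127

r = 1.081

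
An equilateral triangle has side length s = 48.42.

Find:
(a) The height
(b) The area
(a) The height splits the triangle into two 30-60-90 halves: h = s·√3/2 = 48.42·1.73205/2 ≈ 83.8659/2 ≈ 41.933
(b) Area = (√3/4)·s² = (√3/4)·48.42² = (√3/4)·2344.4964 ≈ 0.433013·2344.4964 ≈ 1015.2

Height = 41.93, Area = 1015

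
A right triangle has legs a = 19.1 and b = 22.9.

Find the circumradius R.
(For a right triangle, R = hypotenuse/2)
Hypotenuse c = √(a² + b²) = √(364.81 + 524.41) = √889.22 ≈ 29.8198
R = c/2 ≈ 29.8198/2 ≈ 14.9099

R = 14.91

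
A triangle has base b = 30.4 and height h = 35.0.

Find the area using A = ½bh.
A = ½·b·h = ½·30.4·35.0 = ½·1064 = 532

Area = 532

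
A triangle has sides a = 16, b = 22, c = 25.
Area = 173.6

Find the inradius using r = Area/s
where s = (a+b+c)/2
s = (16 + 22 + 25)/2 = 63/2 = 31.5
r = Area/s = 173.6/31.5 ≈ 5.51111

r = 5.511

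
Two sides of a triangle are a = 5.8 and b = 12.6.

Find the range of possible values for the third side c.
Triangle inequality: |a − b| < c < a + b
|a − b| = |5.8 − 12.6| = 6.8
a + b = 5.8 + 12.6 = 18.4

6.8 < c < 18.4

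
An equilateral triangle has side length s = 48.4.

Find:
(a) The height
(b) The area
(a) The height splits the triangle into two 30-60-90 halves: h = s·√3/2 = 48.4·1.73205/2 ≈ 83.8313/2 ≈ 41.9156
(b) Area = (√3/4)·s² = (√3/4)·48.4² = (√3/4)·2342.56 ≈ 0.433013·2342.56 ≈ 1014.36

Height = 41.92, Area = 1014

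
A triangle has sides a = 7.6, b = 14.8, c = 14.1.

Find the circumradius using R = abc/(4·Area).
First find the area with Heron's formula.
s = (7.6 + 14.8 + 14.1)/2 = 18.25
Area = √(s(s−a)(s−b)(s−c)) = √(18.25·10.65·3.45·4.15) ≈ √2782.79 ≈ 52.7521
abc = 7.6·14.8·14.1 = 1585.968
R = abc/(4·Area) ≈ 1585.968/(4·52.7521) = 1585.968/211.008 ≈ 7.51614

R = 7.516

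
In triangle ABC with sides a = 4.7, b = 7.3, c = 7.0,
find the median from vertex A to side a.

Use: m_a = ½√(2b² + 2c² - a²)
m_a = ½√(2·7.3² + 2·7.0² − 4.7²) = ½√(2·53.29 + 2·49 − 22.09) = ½√(106.58 + 98 − 22.09) = ½√182.49
√182.49 ≈ 13.5089, so m_a ≈ 6.75444

m_a = 6.754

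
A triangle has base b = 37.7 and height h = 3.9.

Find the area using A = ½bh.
A = ½·b·h = ½·37.7·3.9 = ½·147.03 = 73.515

Area = 73.515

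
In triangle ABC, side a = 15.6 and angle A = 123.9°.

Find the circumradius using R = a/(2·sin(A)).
R = a/(2·sin(A)) = 15.6/(2·sin(123.9°))
sin(123.9°) ≈ 0.830012
R ≈ 15.6/(2·0.830012) = 15.6/1.66002 ≈ 9.39745

R = 9.397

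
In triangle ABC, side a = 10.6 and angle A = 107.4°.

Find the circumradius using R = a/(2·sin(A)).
R = a/(2·sin(A)) = 10.6/(2·sin(107.4°))
sin(107.4°) ≈ 0.95424
R ≈ 10.6/(2·0.95424) = 10.6/1.90848 ≈ 5.55416

R = 5.554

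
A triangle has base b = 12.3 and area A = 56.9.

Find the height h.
A = ½·b·h  ⇒  h = 2A/b = 2·56.9/12.3 = 113.8/12.3 ≈ 9.25203

h = 9.252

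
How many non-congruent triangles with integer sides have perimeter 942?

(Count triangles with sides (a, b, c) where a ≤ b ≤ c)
Let a ≤ b ≤ c with a + b + c = 942. The only binding inequality is a + b > c, i.e. 942 − c > c, so c < 942/2; and c ≥ 942/3 since c is the largest side.
So 314 ≤ c ≤ 470. For each c, b runs from ⌈(942 − c)/2⌉ up to c (then a = 942 − b − c satisfies 1 ≤ a ≤ b automatically), giving c − ⌈(942 − c)/2⌉ + 1 choices.
Summing over c: 1 + 2 + 4 + 5 + … + 233 + 235  (157 terms, c = 314, …, 470) = 18487
Check (closed form: nearest integer to p²/48 for even p, (p+3)²/48 for odd p): 942²/48 = 887364/48 ≈ 18486.75 → 18487

18487 triangles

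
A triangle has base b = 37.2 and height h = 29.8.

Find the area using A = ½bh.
A = ½·b·h = ½·37.2·29.8 = ½·1108.56 = 554.28

Area = 554.28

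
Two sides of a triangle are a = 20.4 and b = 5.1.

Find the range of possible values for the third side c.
Triangle inequality: |a − b| < c < a + b
|a − b| = |20.4 − 5.1| = 15.3
a + b = 20.4 + 5.1 = 25.5

15.3 < c < 25.5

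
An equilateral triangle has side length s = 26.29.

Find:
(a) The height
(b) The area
(a) The height splits the triangle into two 30-60-90 halves: h = s·√3/2 = 26.29·1.73205/2 ≈ 45.5356/2 ≈ 22.7678
(b) Area = (√3/4)·s² = (√3/4)·26.29² = (√3/4)·691.1641 ≈ 0.433013·691.1641 ≈ 299.283

Height = 22.77, Area = 299.3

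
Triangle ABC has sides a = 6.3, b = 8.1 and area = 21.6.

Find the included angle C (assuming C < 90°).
Area = ½·a·b·sin(C)  ⇒  sin(C) = 2·Area/(a·b) = 2·21.6/(6.3·8.1) = 43.2/51.03 ≈ 0.846561
C = arcsin(0.846561) ≈ 57.8396° (taking the acute solution since C < 90°)

C = 57.84°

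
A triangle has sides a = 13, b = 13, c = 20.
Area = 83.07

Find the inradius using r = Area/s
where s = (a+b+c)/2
s = (13 + 13 + 20)/2 = 46/2 = 23
r = Area/s = 83.07/23 ≈ 3.61174

r = 3.612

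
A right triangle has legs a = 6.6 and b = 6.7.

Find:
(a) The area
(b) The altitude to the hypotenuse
(a) The legs are perpendicular, so Area = ½·a·b = ½·6.6·6.7 = ½·44.22 = 22.11
(b) Hypotenuse c = √(a² + b²) = √(43.56 + 44.89) = √88.45 ≈ 9.40479
    Area = ½·c·h_c  ⇒  h_c = 2·Area/c = 44.22/9.40479 ≈ 4.70186

Area = 22.11, h_c = 4.702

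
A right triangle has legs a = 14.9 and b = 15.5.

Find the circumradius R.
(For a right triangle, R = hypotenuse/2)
Hypotenuse c = √(a² + b²) = √(222.01 + 240.25) = √462.26 ≈ 21.5002
R = c/2 ≈ 21.5002/2 ≈ 10.7501

R = 10.75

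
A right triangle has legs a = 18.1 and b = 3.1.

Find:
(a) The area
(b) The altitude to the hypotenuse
(a) The legs are perpendicular, so Area = ½·a·b = ½·18.1·3.1 = ½·56.11 = 28.055
(b) Hypotenuse c = √(a² + b²) = √(327.61 + 9.61) = √337.22 ≈ 18.3636
    Area = ½·c·h_c  ⇒  h_c = 2·Area/c = 56.11/18.3636 ≈ 3.05551

Area = 28.055, h_c = 3.056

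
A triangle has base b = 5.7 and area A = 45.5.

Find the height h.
A = ½·b·h  ⇒  h = 2A/b = 2·45.5/5.7 = 91/5.7 ≈ 15.9649

h = 15.96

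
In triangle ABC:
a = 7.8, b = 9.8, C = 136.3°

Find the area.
Two sides and the included angle (SAS): A = ½·a·b·sin(C) = ½·7.8·9.8·sin(136.3°)
sin(136.3°) ≈ 0.690882
A ≈ ½·76.44·0.690882 = 38.22·0.690882 ≈ 26.4055

Area = 26.41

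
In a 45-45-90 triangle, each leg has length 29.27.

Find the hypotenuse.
In a 45-45-90 triangle the sides are in ratio 1 : 1 : √2, so hypotenuse = leg·√2.
Hypotenuse = 29.27·√2 ≈ 29.27·1.41421 ≈ 41.394

Hypotenuse = 29.27√2 = 41.39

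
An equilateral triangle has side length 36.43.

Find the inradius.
r = Area/s with s the semi-perimeter.
Area = (√3/4)·36.43² = (√3/4)·1327.1449 ≈ 0.433013·1327.1449 ≈ 574.671
s = 3·36.43/2 = 54.645
r ≈ 574.671/54.645 ≈ 10.5164
(Equivalently r = side/(2√3) = 36.43/3.4641 ≈ 10.5164.)

r = 10.52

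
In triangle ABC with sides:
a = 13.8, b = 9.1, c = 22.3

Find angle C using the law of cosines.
c² = a² + b² − 2ab·cos(C)  ⇒  cos(C) = (a² + b² − c²)/(2ab)
cos(C) = (13.8² + 9.1² − 22.3²)/(2·13.8·9.1) = (190.44 + 82.81 − 497.29)/251.16 = -224.04/251.16 ≈ -0.892021
C = arccos(-0.892021) ≈ 153.128°

C = 153.1°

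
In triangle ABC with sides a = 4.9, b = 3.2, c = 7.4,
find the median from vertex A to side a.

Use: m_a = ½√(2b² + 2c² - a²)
m_a = ½√(2·3.2² + 2·7.4² − 4.9²) = ½√(2·10.24 + 2·54.76 − 24.01) = ½√(20.48 + 109.52 − 24.01) = ½√105.99
√105.99 ≈ 10.2951, so m_a ≈ 5.14757

m_a = 5.148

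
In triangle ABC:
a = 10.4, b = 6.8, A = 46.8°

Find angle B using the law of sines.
a/sin(A) = b/sin(B)  ⇒  sin(B) = b·sin(A)/a = 6.8·sin(46.8°)/10.4
sin(46.8°) ≈ 0.728969
sin(B) ≈ 6.8·0.728969/10.4 ≈ 4.95699/10.4 ≈ 0.476633
B = arcsin(0.476633) ≈ 28.4657°
(Since b ≤ a we need B ≤ A, so the obtuse alternative 180° − 28.4657° ≈ 151.534° is rejected.)

B = 28.47°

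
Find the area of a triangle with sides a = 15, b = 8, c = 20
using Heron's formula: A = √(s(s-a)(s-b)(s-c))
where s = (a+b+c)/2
s = (15 + 8 + 20)/2 = 43/2 = 21.5
s − a = 6.5, s − b = 13.5, s − c = 1.5
s(s−a)(s−b)(s−c) = 21.5·6.5·13.5·1.5 = 2829.9375
Area = √2829.9375 ≈ 53.1972

s = 21.5, Area = 53.2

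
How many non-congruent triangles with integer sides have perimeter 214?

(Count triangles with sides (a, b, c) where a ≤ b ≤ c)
Let a ≤ b ≤ c with a + b + c = 214. The only binding inequality is a + b > c, i.e. 214 − c > c, so c < 214/2; and c ≥ 214/3 since c is the largest side.
So 72 ≤ c ≤ 106. For each c, b runs from ⌈(214 − c)/2⌉ up to c (then a = 214 − b − c satisfies 1 ≤ a ≤ b automatically), giving c − ⌈(214 − c)/2⌉ + 1 choices.
Summing over c: 2 + 3 + 5 + 6 + … + 51 + 53  (35 terms, c = 72, …, 106) = 954
Check (closed form: nearest integer to p²/48 for even p, (p+3)²/48 for odd p): 214²/48 = 45796/48 ≈ 954.08 → 954

954 triangles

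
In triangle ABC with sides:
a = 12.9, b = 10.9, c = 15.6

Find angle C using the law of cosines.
c² = a² + b² − 2ab·cos(C)  ⇒  cos(C) = (a² + b² − c²)/(2ab)
cos(C) = (12.9² + 10.9² − 15.6²)/(2·12.9·10.9) = (166.41 + 118.81 − 243.36)/281.22 = 41.86/281.22 ≈ 0.148851
C = arccos(0.148851) ≈ 81.4396°

C = 81.44°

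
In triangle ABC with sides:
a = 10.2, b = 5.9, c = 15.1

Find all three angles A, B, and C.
Law of cosines for each angle (a² = 104.04, b² = 34.81, c² = 228.01):
cos(A) = (b² + c² − a²)/(2bc) = (34.81 + 228.01 − 104.04)/(2·5.9·15.1) = 158.78/178.18 ≈ 0.891121  ⇒  A ≈ 26.9855°
cos(B) = (a² + c² − b²)/(2ac) = (104.04 + 228.01 − 34.81)/(2·10.2·15.1) = 297.24/308.04 ≈ 0.96494  ⇒  B ≈ 15.2168°
cos(C) = (a² + b² − c²)/(2ab) = (104.04 + 34.81 − 228.01)/(2·10.2·5.9) = -89.16/120.36 ≈ -0.740778  ⇒  C ≈ 137.798°
Check: A + B + C ≈ 180°

A = 26.99°, B = 15.22°, C = 137.8°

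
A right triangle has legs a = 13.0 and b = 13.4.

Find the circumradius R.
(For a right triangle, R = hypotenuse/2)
Hypotenuse c = √(a² + b²) = √(169 + 179.56) = √348.56 ≈ 18.6698
R = c/2 ≈ 18.6698/2 ≈ 9.33488

R = 9.335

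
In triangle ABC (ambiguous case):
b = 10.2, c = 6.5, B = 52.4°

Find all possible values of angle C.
b/sin(B) = c/sin(C)  ⇒  sin(C) = c·sin(B)/b = 6.5·sin(52.4°)/10.2
sin(52.4°) ≈ 0.79229
sin(C) ≈ 6.5·0.79229/10.2 ≈ 5.14988/10.2 ≈ 0.50489
Candidate 1: C₁ = arcsin(0.50489) ≈ 30.3241°  →  A = 180° − 52.4° − 30.3241° ≈ 97.2759° > 0, valid
Candidate 2: C₂ = 180° − C₁ ≈ 149.676°  →  A = 180° − 52.4° − 149.676° ≈ -22.0759° ≤ 0, not a valid triangle

C = 30.32° (one solution)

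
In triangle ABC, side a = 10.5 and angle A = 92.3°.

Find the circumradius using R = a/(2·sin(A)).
R = a/(2·sin(A)) = 10.5/(2·sin(92.3°))
sin(92.3°) ≈ 0.999194
R ≈ 10.5/(2·0.999194) = 10.5/1.99839 ≈ 5.25423

R = 5.254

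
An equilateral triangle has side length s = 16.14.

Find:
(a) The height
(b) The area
(a) The height splits the triangle into two 30-60-90 halves: h = s·√3/2 = 16.14·1.73205/2 ≈ 27.9553/2 ≈ 13.9777
(b) Area = (√3/4)·s² = (√3/4)·16.14² = (√3/4)·260.4996 ≈ 0.433013·260.4996 ≈ 112.8

Height = 13.98, Area = 112.8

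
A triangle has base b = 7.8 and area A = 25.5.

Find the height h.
A = ½·b·h  ⇒  h = 2A/b = 2·25.5/7.8 = 51/7.8 ≈ 6.53846

h = 6.538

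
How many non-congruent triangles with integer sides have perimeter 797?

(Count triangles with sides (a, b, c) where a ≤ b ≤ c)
Let a ≤ b ≤ c with a + b + c = 797. The only binding inequality is a + b > c, i.e. 797 − c > c, so c < 797/2; and c ≥ 797/3 since c is the largest side.
So 266 ≤ c ≤ 398. For each c, b runs from ⌈(797 − c)/2⌉ up to c (then a = 797 − b − c satisfies 1 ≤ a ≤ b automatically), giving c − ⌈(797 − c)/2⌉ + 1 choices.
Summing over c: 1 + 3 + 4 + 6 + … + 198 + 199  (133 terms, c = 266, …, 398) = 13333
Check (closed form: nearest integer to p²/48 for even p, (p+3)²/48 for odd p): (797+3)²/48 = 800²/48 = 640000/48 ≈ 13333.33 → 13333

13333 triangles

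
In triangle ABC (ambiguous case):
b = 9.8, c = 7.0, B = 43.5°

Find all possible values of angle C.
b/sin(B) = c/sin(C)  ⇒  sin(C) = c·sin(B)/b = 7.0·sin(43.5°)/9.8
sin(43.5°) ≈ 0.688355
sin(C) ≈ 7.0·0.688355/9.8 ≈ 4.81848/9.8 ≈ 0.491682
Candidate 1: C₁ = arcsin(0.491682) ≈ 29.4512°  →  A = 180° − 43.5° − 29.4512° ≈ 107.049° > 0, valid
Candidate 2: C₂ = 180° − C₁ ≈ 150.549°  →  A = 180° − 43.5° − 150.549° ≈ -14.0488° ≤ 0, not a valid triangle

C = 29.45° (one solution)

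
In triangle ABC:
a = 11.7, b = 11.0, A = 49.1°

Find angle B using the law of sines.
a/sin(A) = b/sin(B)  ⇒  sin(B) = b·sin(A)/a = 11.0·sin(49.1°)/11.7
sin(49.1°) ≈ 0.755853
sin(B) ≈ 11.0·0.755853/11.7 ≈ 8.31439/11.7 ≈ 0.710631
B = arcsin(0.710631) ≈ 45.2863°
(Since b ≤ a we need B ≤ A, so the obtuse alternative 180° − 45.2863° ≈ 134.714° is rejected.)

B = 45.29°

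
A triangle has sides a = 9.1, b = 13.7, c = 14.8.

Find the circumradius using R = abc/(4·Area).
First find the area with Heron's formula.
s = (9.1 + 13.7 + 14.8)/2 = 18.8
Area = √(s(s−a)(s−b)(s−c)) = √(18.8·9.7·5.1·4) ≈ √3720.14 ≈ 60.993
abc = 9.1·13.7·14.8 = 1845.116
R = abc/(4·Area) ≈ 1845.116/(4·60.993) = 1845.116/243.972 ≈ 7.56282

R = 7.563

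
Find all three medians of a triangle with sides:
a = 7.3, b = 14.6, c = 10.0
Median formula: m_a = ½√(2b² + 2c² − a²) (and cyclically). a² = 53.29, b² = 213.16, c² = 100.
m_a = ½√(2·213.16 + 2·100 − 53.29) = ½√573.03 ≈ ½·23.938 ≈ 11.969
m_b = ½√(2·53.29 + 2·100 − 213.16) = ½√93.42 ≈ ½·9.6654 ≈ 4.8327
m_c = ½√(2·53.29 + 2·213.16 − 100) = ½√432.9 ≈ ½·20.8062 ≈ 10.4031

m_a = 11.97, m_b = 4.833, m_c = 10.4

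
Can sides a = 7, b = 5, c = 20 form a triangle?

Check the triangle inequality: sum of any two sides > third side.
a + b vs c: 7 + 5 = 12 ≤ 20  ✗
a + c vs b: 7 + 20 = 27 > 5  ✓
b + c vs a: 5 + 20 = 25 > 7  ✓

No: 7 + 5 = 12 is not > 20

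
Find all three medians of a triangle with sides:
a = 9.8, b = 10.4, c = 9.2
Median formula: m_a = ½√(2b² + 2c² − a²) (and cyclically). a² = 96.04, b² = 108.16, c² = 84.64.
m_a = ½√(2·108.16 + 2·84.64 − 96.04) = ½√289.56 ≈ ½·17.0165 ≈ 8.50823
m_b = ½√(2·96.04 + 2·84.64 − 108.16) = ½√253.2 ≈ ½·15.9123 ≈ 7.95613
m_c = ½√(2·96.04 + 2·108.16 − 84.64) = ½√323.76 ≈ ½·17.9933 ≈ 8.99667

m_a = 8.508, m_b = 7.956, m_c = 8.997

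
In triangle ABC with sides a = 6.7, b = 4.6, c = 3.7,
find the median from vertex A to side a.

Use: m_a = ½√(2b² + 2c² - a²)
m_a = ½√(2·4.6² + 2·3.7² − 6.7²) = ½√(2·21.16 + 2·13.69 − 44.89) = ½√(42.32 + 27.38 − 44.89) = ½√24.81
√24.81 ≈ 4.98096, so m_a ≈ 2.49048

m_a = 2.49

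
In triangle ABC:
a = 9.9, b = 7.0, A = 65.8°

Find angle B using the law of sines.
a/sin(A) = b/sin(B)  ⇒  sin(B) = b·sin(A)/a = 7.0·sin(65.8°)/9.9
sin(65.8°) ≈ 0.91212
sin(B) ≈ 7.0·0.91212/9.9 ≈ 6.38484/9.9 ≈ 0.644933
B = arcsin(0.644933) ≈ 40.1607°
(Since b ≤ a we need B ≤ A, so the obtuse alternative 180° − 40.1607° ≈ 139.839° is rejected.)

B = 40.16°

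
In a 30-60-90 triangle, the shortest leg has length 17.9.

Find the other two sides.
In a 30-60-90 triangle the sides are in ratio 1 : √3 : 2 (short leg : long leg : hypotenuse).
Long leg = 17.9·√3 ≈ 17.9·1.73205 ≈ 31.0037
Hypotenuse = 2·17.9 = 35.8

Long leg = 17.9√3 = 31, Hypotenuse = 35.8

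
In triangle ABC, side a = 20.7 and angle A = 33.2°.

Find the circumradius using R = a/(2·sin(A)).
R = a/(2·sin(A)) = 20.7/(2·sin(33.2°))
sin(33.2°) ≈ 0.547563
R ≈ 20.7/(2·0.547563) = 20.7/1.09513 ≈ 18.9019

R = 18.9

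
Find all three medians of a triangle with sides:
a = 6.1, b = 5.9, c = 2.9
Median formula: m_a = ½√(2b² + 2c² − a²) (and cyclically). a² = 37.21, b² = 34.81, c² = 8.41.
m_a = ½√(2·34.81 + 2·8.41 − 37.21) = ½√49.23 ≈ ½·7.01641 ≈ 3.5082
m_b = ½√(2·37.21 + 2·8.41 − 34.81) = ½√56.43 ≈ ½·7.51199 ≈ 3.756
m_c = ½√(2·37.21 + 2·34.81 − 8.41) = ½√135.63 ≈ ½·11.646 ≈ 5.82301

m_a = 3.508, m_b = 3.756, m_c = 5.823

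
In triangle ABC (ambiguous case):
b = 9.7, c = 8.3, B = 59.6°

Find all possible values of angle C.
b/sin(B) = c/sin(C)  ⇒  sin(C) = c·sin(B)/b = 8.3·sin(59.6°)/9.7
sin(59.6°) ≈ 0.862514
sin(C) ≈ 8.3·0.862514/9.7 ≈ 7.15886/9.7 ≈ 0.738027
Candidate 1: C₁ = arcsin(0.738027) ≈ 47.5636°  →  A = 180° − 59.6° − 47.5636° ≈ 72.8364° > 0, valid
Candidate 2: C₂ = 180° − C₁ ≈ 132.436°  →  A = 180° − 59.6° − 132.436° ≈ -12.0364° ≤ 0, not a valid triangle

C = 47.56° (one solution)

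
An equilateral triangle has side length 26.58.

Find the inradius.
r = Area/s with s the semi-perimeter.
Area = (√3/4)·26.58² = (√3/4)·706.4964 ≈ 0.433013·706.4964 ≈ 305.922
s = 3·26.58/2 = 39.87
r ≈ 305.922/39.87 ≈ 7.67299
(Equivalently r = side/(2√3) = 26.58/3.4641 ≈ 7.67299.)

r = 7.673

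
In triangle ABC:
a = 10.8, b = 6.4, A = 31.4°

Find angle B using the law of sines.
a/sin(A) = b/sin(B)  ⇒  sin(B) = b·sin(A)/a = 6.4·sin(31.4°)/10.8
sin(31.4°) ≈ 0.52101
sin(B) ≈ 6.4·0.52101/10.8 ≈ 3.33446/10.8 ≈ 0.308746
B = arcsin(0.308746) ≈ 17.9837°
(Since b ≤ a we need B ≤ A, so the obtuse alternative 180° − 17.9837° ≈ 162.016° is rejected.)

B = 17.98°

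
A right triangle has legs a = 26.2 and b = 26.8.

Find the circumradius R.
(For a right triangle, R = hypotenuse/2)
Hypotenuse c = √(a² + b²) = √(686.44 + 718.24) = √1404.68 ≈ 37.4791
R = c/2 ≈ 37.4791/2 ≈ 18.7395

R = 18.74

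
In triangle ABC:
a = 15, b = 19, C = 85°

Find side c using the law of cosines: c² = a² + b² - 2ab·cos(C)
c² = 15² + 19² − 2·15·19·cos(85°)
cos(85°) ≈ 0.0871557
c² ≈ 225 + 361 − 570·(0.0871557) ≈ 586 − 49.6788 ≈ 536.321
c ≈ √536.321 ≈ 23.1586

c = 23.16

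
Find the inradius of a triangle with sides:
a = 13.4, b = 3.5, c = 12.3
r = Area/s where s is the semi-perimeter.
s = (13.4 + 3.5 + 12.3)/2 = 29.2/2 = 14.6
Area = √(s(s−a)(s−b)(s−c)) = √(14.6·1.2·11.1·2.3) ≈ √447.286 ≈ 21.1491
r ≈ 21.1491/14.6 ≈ 1.44857

r = 1.449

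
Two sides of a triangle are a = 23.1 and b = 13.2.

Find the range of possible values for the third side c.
Triangle inequality: |a − b| < c < a + b
|a − b| = |23.1 − 13.2| = 9.9
a + b = 23.1 + 13.2 = 36.3

9.9 < c < 36.3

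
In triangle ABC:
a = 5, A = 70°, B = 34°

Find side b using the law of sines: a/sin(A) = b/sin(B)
a/sin(A) = b/sin(B)  ⇒  b = a·sin(B)/sin(A) = 5·sin(34°)/sin(70°)
sin(34°) ≈ 0.559193, sin(70°) ≈ 0.939693
b ≈ 5·0.559193/0.939693 ≈ 2.79596/0.939693 ≈ 2.9754

b = 2.975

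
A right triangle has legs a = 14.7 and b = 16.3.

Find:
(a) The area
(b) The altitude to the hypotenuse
(a) The legs are perpendicular, so Area = ½·a·b = ½·14.7·16.3 = ½·239.61 = 119.805
(b) Hypotenuse c = √(a² + b²) = √(216.09 + 265.69) = √481.78 ≈ 21.9495
    Area = ½·c·h_c  ⇒  h_c = 2·Area/c = 239.61/21.9495 ≈ 10.9164

Area = 119.805, h_c = 10.92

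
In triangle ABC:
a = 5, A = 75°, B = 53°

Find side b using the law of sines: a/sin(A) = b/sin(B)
a/sin(A) = b/sin(B)  ⇒  b = a·sin(B)/sin(A) = 5·sin(53°)/sin(75°)
sin(53°) ≈ 0.798636, sin(75°) ≈ 0.965926
b ≈ 5·0.798636/0.965926 ≈ 3.99318/0.965926 ≈ 4.13404

b = 4.134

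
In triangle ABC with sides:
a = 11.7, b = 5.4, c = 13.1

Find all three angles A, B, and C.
Law of cosines for each angle (a² = 136.89, b² = 29.16, c² = 171.61):
cos(A) = (b² + c² − a²)/(2bc) = (29.16 + 171.61 − 136.89)/(2·5.4·13.1) = 63.88/141.48 ≈ 0.451513  ⇒  A ≈ 63.1592°
cos(B) = (a² + c² − b²)/(2ac) = (136.89 + 171.61 − 29.16)/(2·11.7·13.1) = 279.34/306.54 ≈ 0.911268  ⇒  B ≈ 24.3189°
cos(C) = (a² + b² − c²)/(2ab) = (136.89 + 29.16 − 171.61)/(2·11.7·5.4) = -5.56/126.36 ≈ -0.0440013  ⇒  C ≈ 92.5219°
Check: A + B + C ≈ 180°

A = 63.16°, B = 24.32°, C = 92.52°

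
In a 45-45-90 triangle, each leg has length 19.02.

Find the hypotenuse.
In a 45-45-90 triangle the sides are in ratio 1 : 1 : √2, so hypotenuse = leg·√2.
Hypotenuse = 19.02·√2 ≈ 19.02·1.41421 ≈ 26.8983

Hypotenuse = 19.02√2 = 26.9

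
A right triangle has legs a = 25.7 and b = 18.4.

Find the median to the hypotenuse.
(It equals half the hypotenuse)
Hypotenuse c = √(a² + b²) = √(660.49 + 338.56) = √999.05 ≈ 31.6078
Median to hypotenuse = c/2 ≈ 31.6078/2 ≈ 15.8039

Median = 15.8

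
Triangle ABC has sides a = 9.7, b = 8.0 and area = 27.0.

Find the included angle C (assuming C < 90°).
Area = ½·a·b·sin(C)  ⇒  sin(C) = 2·Area/(a·b) = 2·27.0/(9.7·8.0) = 54/77.6 ≈ 0.695876
C = arcsin(0.695876) ≈ 44.0971° (taking the acute solution since C < 90°)

C = 44.1°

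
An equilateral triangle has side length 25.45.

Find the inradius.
r = Area/s with s the semi-perimeter.
Area = (√3/4)·25.45² = (√3/4)·647.7025 ≈ 0.433013·647.7025 ≈ 280.463
s = 3·25.45/2 = 38.175
r ≈ 280.463/38.175 ≈ 7.34678
(Equivalently r = side/(2√3) = 25.45/3.4641 ≈ 7.34678.)

r = 7.347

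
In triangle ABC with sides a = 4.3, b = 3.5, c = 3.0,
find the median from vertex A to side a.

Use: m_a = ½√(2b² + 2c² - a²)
m_a = ½√(2·3.5² + 2·3.0² − 4.3²) = ½√(2·12.25 + 2·9 − 18.49) = ½√(24.5 + 18 − 18.49) = ½√24.01
√24.01 ≈ 4.9, so m_a ≈ 2.45

m_a = 2.45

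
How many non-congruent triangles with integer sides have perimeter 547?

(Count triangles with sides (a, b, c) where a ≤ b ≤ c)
Let a ≤ b ≤ c with a + b + c = 547. The only binding inequality is a + b > c, i.e. 547 − c > c, so c < 547/2; and c ≥ 547/3 since c is the largest side.
So 183 ≤ c ≤ 273. For each c, b runs from ⌈(547 − c)/2⌉ up to c (then a = 547 − b − c satisfies 1 ≤ a ≤ b automatically), giving c − ⌈(547 − c)/2⌉ + 1 choices.
Summing over c: 2 + 3 + 5 + 6 + … + 135 + 137  (91 terms, c = 183, …, 273) = 6302
Check (closed form: nearest integer to p²/48 for even p, (p+3)²/48 for odd p): (547+3)²/48 = 550²/48 = 302500/48 ≈ 6302.08 → 6302

6302 triangles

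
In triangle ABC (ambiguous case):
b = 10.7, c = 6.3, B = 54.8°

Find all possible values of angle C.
b/sin(B) = c/sin(C)  ⇒  sin(C) = c·sin(B)/b = 6.3·sin(54.8°)/10.7
sin(54.8°) ≈ 0.817145
sin(C) ≈ 6.3·0.817145/10.7 ≈ 5.14801/10.7 ≈ 0.481123
Candidate 1: C₁ = arcsin(0.481123) ≈ 28.7588°  →  A = 180° − 54.8° − 28.7588° ≈ 96.4412° > 0, valid
Candidate 2: C₂ = 180° − C₁ ≈ 151.241°  →  A = 180° − 54.8° − 151.241° ≈ -26.0412° ≤ 0, not a valid triangle

C = 28.76° (one solution)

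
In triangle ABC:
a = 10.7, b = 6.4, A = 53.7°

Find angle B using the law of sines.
a/sin(A) = b/sin(B)  ⇒  sin(B) = b·sin(A)/a = 6.4·sin(53.7°)/10.7
sin(53.7°) ≈ 0.805928
sin(B) ≈ 6.4·0.805928/10.7 ≈ 5.15794/10.7 ≈ 0.482051
B = arcsin(0.482051) ≈ 28.8194°
(Since b ≤ a we need B ≤ A, so the obtuse alternative 180° − 28.8194° ≈ 151.181° is rejected.)

B = 28.82°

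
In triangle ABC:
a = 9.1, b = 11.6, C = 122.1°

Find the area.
Two sides and the included angle (SAS): A = ½·a·b·sin(C) = ½·9.1·11.6·sin(122.1°)
sin(122.1°) ≈ 0.847122
A ≈ ½·105.56·0.847122 = 52.78·0.847122 ≈ 44.7111

Area = 44.71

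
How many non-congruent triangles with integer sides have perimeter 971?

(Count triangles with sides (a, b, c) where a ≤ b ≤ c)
Let a ≤ b ≤ c with a + b + c = 971. The only binding inequality is a + b > c, i.e. 971 − c > c, so c < 971/2; and c ≥ 971/3 since c is the largest side.
So 324 ≤ c ≤ 485. For each c, b runs from ⌈(971 − c)/2⌉ up to c (then a = 971 − b − c satisfies 1 ≤ a ≤ b automatically), giving c − ⌈(971 − c)/2⌉ + 1 choices.
Summing over c: 1 + 3 + 4 + 6 + … + 241 + 243  (162 terms, c = 324, …, 485) = 19764
Check (closed form: nearest integer to p²/48 for even p, (p+3)²/48 for odd p): (971+3)²/48 = 974²/48 = 948676/48 ≈ 19764.08 → 19764

19764 triangles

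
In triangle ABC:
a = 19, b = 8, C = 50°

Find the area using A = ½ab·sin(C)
A = ½·a·b·sin(C) = ½·19·8·sin(50°)
sin(50°) ≈ 0.766044
A ≈ ½·152·0.766044 = 76·0.766044 ≈ 58.2194

Area = 58.22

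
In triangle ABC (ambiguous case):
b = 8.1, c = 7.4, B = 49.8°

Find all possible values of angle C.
b/sin(B) = c/sin(C)  ⇒  sin(C) = c·sin(B)/b = 7.4·sin(49.8°)/8.1
sin(49.8°) ≈ 0.763796
sin(C) ≈ 7.4·0.763796/8.1 ≈ 5.65209/8.1 ≈ 0.697789
Candidate 1: C₁ = arcsin(0.697789) ≈ 44.2499°  →  A = 180° − 49.8° − 44.2499° ≈ 85.9501° > 0, valid
Candidate 2: C₂ = 180° − C₁ ≈ 135.75°  →  A = 180° − 49.8° − 135.75° ≈ -5.5501° ≤ 0, not a valid triangle

C = 44.25° (one solution)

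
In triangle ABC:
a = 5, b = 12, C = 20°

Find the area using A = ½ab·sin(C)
A = ½·a·b·sin(C) = ½·5·12·sin(20°)
sin(20°) ≈ 0.34202
A ≈ ½·60·0.34202 = 30·0.34202 ≈ 10.2606

Area = 10.26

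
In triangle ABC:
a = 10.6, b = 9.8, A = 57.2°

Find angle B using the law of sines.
a/sin(A) = b/sin(B)  ⇒  sin(B) = b·sin(A)/a = 9.8·sin(57.2°)/10.6
sin(57.2°) ≈ 0.840567
sin(B) ≈ 9.8·0.840567/10.6 ≈ 8.23755/10.6 ≈ 0.777128
B = arcsin(0.777128) ≈ 50.9983°
(Since b ≤ a we need B ≤ A, so the obtuse alternative 180° − 50.9983° ≈ 129.002° is rejected.)

B = 51°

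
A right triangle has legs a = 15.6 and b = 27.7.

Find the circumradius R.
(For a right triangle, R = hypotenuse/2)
Hypotenuse c = √(a² + b²) = √(243.36 + 767.29) = √1010.65 ≈ 31.7907
R = c/2 ≈ 31.7907/2 ≈ 15.8954

R = 15.9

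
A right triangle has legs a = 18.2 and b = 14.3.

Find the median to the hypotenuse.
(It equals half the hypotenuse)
Hypotenuse c = √(a² + b²) = √(331.24 + 204.49) = √535.73 ≈ 23.1458
Median to hypotenuse = c/2 ≈ 23.1458/2 ≈ 11.5729

Median = 11.57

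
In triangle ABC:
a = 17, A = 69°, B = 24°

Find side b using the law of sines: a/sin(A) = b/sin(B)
a/sin(A) = b/sin(B)  ⇒  b = a·sin(B)/sin(A) = 17·sin(24°)/sin(69°)
sin(24°) ≈ 0.406737, sin(69°) ≈ 0.93358
b ≈ 17·0.406737/0.93358 ≈ 6.91452/0.93358 ≈ 7.40646

b = 7.406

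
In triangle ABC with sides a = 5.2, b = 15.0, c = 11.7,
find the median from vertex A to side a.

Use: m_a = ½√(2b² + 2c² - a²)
m_a = ½√(2·15.0² + 2·11.7² − 5.2²) = ½√(2·225 + 2·136.89 − 27.04) = ½√(450 + 273.78 − 27.04) = ½√696.74
√696.74 ≈ 26.3958, so m_a ≈ 13.1979

m_a = 13.2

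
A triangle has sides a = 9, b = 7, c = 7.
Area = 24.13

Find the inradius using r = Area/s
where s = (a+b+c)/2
s = (9 + 7 + 7)/2 = 23/2 = 11.5
r = Area/s = 24.13/11.5 ≈ 2.09826

r = 2.098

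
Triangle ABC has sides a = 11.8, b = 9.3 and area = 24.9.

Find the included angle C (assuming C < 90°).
Area = ½·a·b·sin(C)  ⇒  sin(C) = 2·Area/(a·b) = 2·24.9/(11.8·9.3) = 49.8/109.74 ≈ 0.4538
C = arcsin(0.4538) ≈ 26.9877° (taking the acute solution since C < 90°)

C = 26.99°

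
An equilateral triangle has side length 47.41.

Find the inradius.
r = Area/s with s the semi-perimeter.
Area = (√3/4)·47.41² = (√3/4)·2247.7081 ≈ 0.433013·2247.7081 ≈ 973.286
s = 3·47.41/2 = 71.115
r ≈ 973.286/71.115 ≈ 13.6861
(Equivalently r = side/(2√3) = 47.41/3.4641 ≈ 13.6861.)

r = 13.69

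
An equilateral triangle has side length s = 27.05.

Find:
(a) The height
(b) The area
(a) The height splits the triangle into two 30-60-90 halves: h = s·√3/2 = 27.05·1.73205/2 ≈ 46.852/2 ≈ 23.426
(b) Area = (√3/4)·s² = (√3/4)·27.05² = (√3/4)·731.7025 ≈ 0.433013·731.7025 ≈ 316.836

Height = 23.43, Area = 316.8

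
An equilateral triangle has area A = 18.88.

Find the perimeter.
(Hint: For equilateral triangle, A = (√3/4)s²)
A = (√3/4)s²  ⇒  s² = 4A/√3 = 4·18.88/√3 = 75.52/1.73205 ≈ 43.6015
s ≈ √43.6015 ≈ 6.60314
Perimeter = 3s ≈ 3·6.60314 ≈ 19.8094

Perimeter = 19.81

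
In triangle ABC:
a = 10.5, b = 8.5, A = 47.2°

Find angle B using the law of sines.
a/sin(A) = b/sin(B)  ⇒  sin(B) = b·sin(A)/a = 8.5·sin(47.2°)/10.5
sin(47.2°) ≈ 0.73373
sin(B) ≈ 8.5·0.73373/10.5 ≈ 6.2367/10.5 ≈ 0.593972
B = arcsin(0.593972) ≈ 36.4394°
(Since b ≤ a we need B ≤ A, so the obtuse alternative 180° − 36.4394° ≈ 143.561° is rejected.)

B = 36.44°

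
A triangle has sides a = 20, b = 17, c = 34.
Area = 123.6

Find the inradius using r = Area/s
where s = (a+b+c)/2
s = (20 + 17 + 34)/2 = 71/2 = 35.5
r = Area/s = 123.6/35.5 ≈ 3.48169

r = 3.482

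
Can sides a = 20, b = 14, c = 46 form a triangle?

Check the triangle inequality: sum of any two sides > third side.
a + b vs c: 20 + 14 = 34 ≤ 46  ✗
a + c vs b: 20 + 46 = 66 > 14  ✓
b + c vs a: 14 + 46 = 60 > 20  ✓

No: 20 + 14 = 34 is not > 46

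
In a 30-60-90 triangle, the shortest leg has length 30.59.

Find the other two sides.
In a 30-60-90 triangle the sides are in ratio 1 : √3 : 2 (short leg : long leg : hypotenuse).
Long leg = 30.59·√3 ≈ 30.59·1.73205 ≈ 52.9834
Hypotenuse = 2·30.59 = 61.18

Long leg = 30.59√3 = 52.98, Hypotenuse = 61.18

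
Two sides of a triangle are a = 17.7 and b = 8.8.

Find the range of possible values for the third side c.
Triangle inequality: |a − b| < c < a + b
|a − b| = |17.7 − 8.8| = 8.9
a + b = 17.7 + 8.8 = 26.5

8.9 < c < 26.5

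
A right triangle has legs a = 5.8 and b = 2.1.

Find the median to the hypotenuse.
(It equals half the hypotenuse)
Hypotenuse c = √(a² + b²) = √(33.64 + 4.41) = √38.05 ≈ 6.16847
Median to hypotenuse = c/2 ≈ 6.16847/2 ≈ 3.08423

Median = 3.084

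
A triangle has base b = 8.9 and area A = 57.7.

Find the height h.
A = ½·b·h  ⇒  h = 2A/b = 2·57.7/8.9 = 115.4/8.9 ≈ 12.9663

h = 12.97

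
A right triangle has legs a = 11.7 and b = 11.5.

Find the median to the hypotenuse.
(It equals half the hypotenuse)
Hypotenuse c = √(a² + b²) = √(136.89 + 132.25) = √269.14 ≈ 16.4055
Median to hypotenuse = c/2 ≈ 16.4055/2 ≈ 8.20274

Median = 8.203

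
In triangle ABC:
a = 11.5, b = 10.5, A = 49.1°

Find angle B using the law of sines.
a/sin(A) = b/sin(B)  ⇒  sin(B) = b·sin(A)/a = 10.5·sin(49.1°)/11.5
sin(49.1°) ≈ 0.755853
sin(B) ≈ 10.5·0.755853/11.5 ≈ 7.93646/11.5 ≈ 0.690127
B = arcsin(0.690127) ≈ 43.6402°
(Since b ≤ a we need B ≤ A, so the obtuse alternative 180° − 43.6402° ≈ 136.36° is rejected.)

B = 43.64°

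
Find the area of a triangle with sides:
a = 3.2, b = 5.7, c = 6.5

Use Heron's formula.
s = (3.2 + 5.7 + 6.5)/2 = 15.4/2 = 7.7
s − a = 4.5, s − b = 2, s − c = 1.2
s(s−a)(s−b)(s−c) = 7.7·4.5·2·1.2 ≈ 83.16
Area = √83.16 ≈ 9.11921

Area = 9.119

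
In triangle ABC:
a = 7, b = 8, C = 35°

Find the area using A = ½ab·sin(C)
A = ½·a·b·sin(C) = ½·7·8·sin(35°)
sin(35°) ≈ 0.573576
A ≈ ½·56·0.573576 = 28·0.573576 ≈ 16.0601

Area = 16.06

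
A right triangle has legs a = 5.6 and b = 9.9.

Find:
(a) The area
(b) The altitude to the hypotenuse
(a) The legs are perpendicular, so Area = ½·a·b = ½·5.6·9.9 = ½·55.44 = 27.72
(b) Hypotenuse c = √(a² + b²) = √(31.36 + 98.01) = √129.37 ≈ 11.3741
    Area = ½·c·h_c  ⇒  h_c = 2·Area/c = 55.44/11.3741 ≈ 4.87423

Area = 27.72, h_c = 4.874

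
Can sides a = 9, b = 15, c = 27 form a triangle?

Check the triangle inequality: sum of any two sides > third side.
a + b vs c: 9 + 15 = 24 ≤ 27  ✗
a + c vs b: 9 + 27 = 36 > 15  ✓
b + c vs a: 15 + 27 = 42 > 9  ✓

No: 9 + 15 = 24 is not > 27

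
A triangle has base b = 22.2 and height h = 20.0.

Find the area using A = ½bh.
A = ½·b·h = ½·22.2·20.0 = ½·444 = 222

Area = 222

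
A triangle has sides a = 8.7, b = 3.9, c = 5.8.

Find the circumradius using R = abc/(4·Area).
First find the area with Heron's formula.
s = (8.7 + 3.9 + 5.8)/2 = 9.2
Area = √(s(s−a)(s−b)(s−c)) = √(9.2·0.5·5.3·3.4) ≈ √82.892 ≈ 9.1045
abc = 8.7·3.9·5.8 = 196.794
R = abc/(4·Area) ≈ 196.794/(4·9.1045) = 196.794/36.418 ≈ 5.40375

R = 5.404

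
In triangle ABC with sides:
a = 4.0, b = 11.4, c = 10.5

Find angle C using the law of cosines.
c² = a² + b² − 2ab·cos(C)  ⇒  cos(C) = (a² + b² − c²)/(2ab)
cos(C) = (4.0² + 11.4² − 10.5²)/(2·4.0·11.4) = (16 + 129.96 − 110.25)/91.2 = 35.71/91.2 ≈ 0.391557
C = arccos(0.391557) ≈ 66.9486°

C = 66.95°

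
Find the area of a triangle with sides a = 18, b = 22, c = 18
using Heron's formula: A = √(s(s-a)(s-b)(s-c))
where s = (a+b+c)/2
s = (18 + 22 + 18)/2 = 58/2 = 29
s − a = 11, s − b = 7, s − c = 11
s(s−a)(s−b)(s−c) = 29·11·7·11 = 24563
Area = √24563 ≈ 156.726

s = 29.0, Area = 156.7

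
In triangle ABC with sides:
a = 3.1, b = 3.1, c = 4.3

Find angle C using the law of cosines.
c² = a² + b² − 2ab·cos(C)  ⇒  cos(C) = (a² + b² − c²)/(2ab)
cos(C) = (3.1² + 3.1² − 4.3²)/(2·3.1·3.1) = (9.61 + 9.61 − 18.49)/19.22 = 0.73/19.22 ≈ 0.0379813
C = arccos(0.0379813) ≈ 87.8233°

C = 87.82°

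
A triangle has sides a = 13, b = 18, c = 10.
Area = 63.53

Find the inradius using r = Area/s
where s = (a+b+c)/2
s = (13 + 18 + 10)/2 = 41/2 = 20.5
r = Area/s = 63.53/20.5 ≈ 3.09902

r = 3.099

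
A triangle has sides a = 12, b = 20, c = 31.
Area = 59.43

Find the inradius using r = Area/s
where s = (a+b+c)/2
s = (12 + 20 + 31)/2 = 63/2 = 31.5
r = Area/s = 59.43/31.5 ≈ 1.88667

r = 1.887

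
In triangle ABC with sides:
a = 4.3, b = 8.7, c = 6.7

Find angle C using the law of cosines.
c² = a² + b² − 2ab·cos(C)  ⇒  cos(C) = (a² + b² − c²)/(2ab)
cos(C) = (4.3² + 8.7² − 6.7²)/(2·4.3·8.7) = (18.49 + 75.69 − 44.89)/74.82 = 49.29/74.82 ≈ 0.658781
C = arccos(0.658781) ≈ 48.793°

C = 48.79°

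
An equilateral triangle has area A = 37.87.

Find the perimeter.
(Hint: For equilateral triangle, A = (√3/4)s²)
A = (√3/4)s²  ⇒  s² = 4A/√3 = 4·37.87/√3 = 151.48/1.73205 ≈ 87.457
s ≈ √87.457 ≈ 9.35185
Perimeter = 3s ≈ 3·9.35185 ≈ 28.0555

Perimeter = 28.06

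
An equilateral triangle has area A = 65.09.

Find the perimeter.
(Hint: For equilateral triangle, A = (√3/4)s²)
A = (√3/4)s²  ⇒  s² = 4A/√3 = 4·65.09/√3 = 260.36/1.73205 ≈ 150.319
s ≈ √150.319 ≈ 12.2605
Perimeter = 3s ≈ 3·12.2605 ≈ 36.7814

Perimeter = 36.78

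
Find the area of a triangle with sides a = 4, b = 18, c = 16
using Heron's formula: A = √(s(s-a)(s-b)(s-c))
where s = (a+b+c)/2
s = (4 + 18 + 16)/2 = 38/2 = 19
s − a = 15, s − b = 1, s − c = 3
s(s−a)(s−b)(s−c) = 19·15·1·3 = 855
Area = √855 ≈ 29.2404

s = 19.0, Area = 29.24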